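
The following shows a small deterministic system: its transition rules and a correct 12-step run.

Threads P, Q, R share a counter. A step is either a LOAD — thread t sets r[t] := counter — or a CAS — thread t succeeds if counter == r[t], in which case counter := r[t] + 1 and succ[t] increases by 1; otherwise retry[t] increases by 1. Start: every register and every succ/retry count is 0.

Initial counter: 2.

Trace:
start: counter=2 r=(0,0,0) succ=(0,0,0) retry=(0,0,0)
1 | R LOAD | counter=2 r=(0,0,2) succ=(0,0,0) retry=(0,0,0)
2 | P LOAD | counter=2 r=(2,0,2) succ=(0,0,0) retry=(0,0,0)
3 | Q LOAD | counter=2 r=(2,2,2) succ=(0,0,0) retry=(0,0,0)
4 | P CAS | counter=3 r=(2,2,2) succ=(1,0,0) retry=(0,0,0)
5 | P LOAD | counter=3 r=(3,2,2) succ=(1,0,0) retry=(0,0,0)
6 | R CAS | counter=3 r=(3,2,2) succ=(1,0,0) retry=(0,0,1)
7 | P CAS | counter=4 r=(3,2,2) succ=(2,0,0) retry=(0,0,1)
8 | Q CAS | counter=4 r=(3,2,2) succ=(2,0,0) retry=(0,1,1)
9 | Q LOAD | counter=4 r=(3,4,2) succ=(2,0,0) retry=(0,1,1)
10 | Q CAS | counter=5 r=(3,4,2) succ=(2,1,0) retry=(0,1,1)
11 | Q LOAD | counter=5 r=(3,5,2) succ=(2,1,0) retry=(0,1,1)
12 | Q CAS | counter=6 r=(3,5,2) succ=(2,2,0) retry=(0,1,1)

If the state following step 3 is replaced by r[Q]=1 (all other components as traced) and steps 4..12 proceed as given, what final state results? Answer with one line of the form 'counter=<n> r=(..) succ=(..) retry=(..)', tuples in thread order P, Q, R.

counter=6 r=(3,5,2) succ=(2,2,0) retry=(0,1,1)

state after step 3 := counter=2 r=(2,1,2) succ=(0,0,0) retry=(0,0,0)
4 | P CAS | counter=3 r=(2,1,2) succ=(1,0,0) retry=(0,0,0)
5 | P LOAD | counter=3 r=(3,1,2) succ=(1,0,0) retry=(0,0,0)
6 | R CAS | counter=3 r=(3,1,2) succ=(1,0,0) retry=(0,0,1)
7 | P CAS | counter=4 r=(3,1,2) succ=(2,0,0) retry=(0,0,1)
8 | Q CAS | counter=4 r=(3,1,2) succ=(2,0,0) retry=(0,1,1)
9 | Q LOAD | counter=4 r=(3,4,2) succ=(2,0,0) retry=(0,1,1)
10 | Q CAS | counter=5 r=(3,4,2) succ=(2,1,0) retry=(0,1,1)
11 | Q LOAD | counter=5 r=(3,5,2) succ=(2,1,0) retry=(0,1,1)
12 | Q CAS | counter=6 r=(3,5,2) succ=(2,2,0) retry=(0,1,1)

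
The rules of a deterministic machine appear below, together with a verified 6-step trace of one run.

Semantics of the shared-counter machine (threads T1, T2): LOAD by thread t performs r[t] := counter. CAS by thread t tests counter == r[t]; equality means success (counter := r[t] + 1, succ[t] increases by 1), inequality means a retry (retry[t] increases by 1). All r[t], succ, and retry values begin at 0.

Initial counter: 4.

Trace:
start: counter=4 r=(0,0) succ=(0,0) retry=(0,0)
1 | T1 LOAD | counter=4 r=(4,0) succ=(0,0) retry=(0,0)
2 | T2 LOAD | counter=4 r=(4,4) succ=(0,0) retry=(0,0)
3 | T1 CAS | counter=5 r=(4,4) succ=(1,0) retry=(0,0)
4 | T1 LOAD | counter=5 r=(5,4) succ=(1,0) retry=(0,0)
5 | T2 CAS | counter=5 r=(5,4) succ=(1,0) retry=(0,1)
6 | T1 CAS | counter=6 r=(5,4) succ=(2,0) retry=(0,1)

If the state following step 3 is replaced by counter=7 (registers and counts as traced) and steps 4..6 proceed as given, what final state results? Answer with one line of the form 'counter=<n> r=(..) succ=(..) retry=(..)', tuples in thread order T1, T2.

counter=8 r=(7,4) succ=(2,0) retry=(0,1)

state after step 3 := counter=7 r=(4,4) succ=(1,0) retry=(0,0)
4 | T1 LOAD | counter=7 r=(7,4) succ=(1,0) retry=(0,0)
5 | T2 CAS | counter=7 r=(7,4) succ=(1,0) retry=(0,1)
6 | T1 CAS | counter=8 r=(7,4) succ=(2,0) retry=(0,1)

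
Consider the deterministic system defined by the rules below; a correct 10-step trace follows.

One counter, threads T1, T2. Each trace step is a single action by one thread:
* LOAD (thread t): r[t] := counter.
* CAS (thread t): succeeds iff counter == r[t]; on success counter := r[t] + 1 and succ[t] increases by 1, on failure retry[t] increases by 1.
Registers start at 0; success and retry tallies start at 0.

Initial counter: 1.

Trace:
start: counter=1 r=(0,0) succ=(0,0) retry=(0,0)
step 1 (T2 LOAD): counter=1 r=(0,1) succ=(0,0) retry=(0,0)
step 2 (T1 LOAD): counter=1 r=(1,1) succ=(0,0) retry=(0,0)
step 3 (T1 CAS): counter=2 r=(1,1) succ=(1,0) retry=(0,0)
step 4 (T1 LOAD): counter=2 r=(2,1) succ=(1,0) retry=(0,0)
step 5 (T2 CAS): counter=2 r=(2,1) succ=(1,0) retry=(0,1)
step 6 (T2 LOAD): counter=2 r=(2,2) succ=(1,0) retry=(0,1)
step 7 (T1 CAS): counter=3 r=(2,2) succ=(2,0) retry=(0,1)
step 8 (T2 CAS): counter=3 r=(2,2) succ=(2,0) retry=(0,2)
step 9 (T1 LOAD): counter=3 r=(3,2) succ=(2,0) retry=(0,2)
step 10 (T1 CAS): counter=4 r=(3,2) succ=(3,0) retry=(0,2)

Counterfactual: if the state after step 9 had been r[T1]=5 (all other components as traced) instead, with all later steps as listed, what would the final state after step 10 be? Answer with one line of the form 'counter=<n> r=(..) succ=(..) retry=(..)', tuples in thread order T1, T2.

state after step 9 := counter=3 r=(5,2) succ=(2,0) retry=(0,2)
step 10 (T1 CAS): counter=3 r=(5,2) succ=(2,0) retry=(1,2)

counter=3 r=(5,2) succ=(2,0) retry=(1,2)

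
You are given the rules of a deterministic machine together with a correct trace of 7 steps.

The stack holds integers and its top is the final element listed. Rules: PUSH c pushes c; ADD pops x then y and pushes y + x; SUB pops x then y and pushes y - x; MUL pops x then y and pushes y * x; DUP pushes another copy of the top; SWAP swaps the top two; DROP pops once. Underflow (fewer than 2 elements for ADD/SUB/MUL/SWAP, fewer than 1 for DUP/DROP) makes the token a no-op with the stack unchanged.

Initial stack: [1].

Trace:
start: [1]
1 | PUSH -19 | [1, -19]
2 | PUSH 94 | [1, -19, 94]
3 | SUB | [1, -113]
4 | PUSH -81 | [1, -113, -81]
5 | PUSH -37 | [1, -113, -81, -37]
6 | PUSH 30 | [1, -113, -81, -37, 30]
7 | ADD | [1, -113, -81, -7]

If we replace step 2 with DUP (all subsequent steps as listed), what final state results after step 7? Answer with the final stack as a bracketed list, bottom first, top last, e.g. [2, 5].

[1, 0, -81, -7]

(re-executing from step 2 with the substitution; state before step 2: [1, -19])
2 | DUP | [1, -19, -19]
3 | SUB | [1, 0]
4 | PUSH -81 | [1, 0, -81]
5 | PUSH -37 | [1, 0, -81, -37]
6 | PUSH 30 | [1, 0, -81, -37, 30]
7 | ADD | [1, 0, -81, -7]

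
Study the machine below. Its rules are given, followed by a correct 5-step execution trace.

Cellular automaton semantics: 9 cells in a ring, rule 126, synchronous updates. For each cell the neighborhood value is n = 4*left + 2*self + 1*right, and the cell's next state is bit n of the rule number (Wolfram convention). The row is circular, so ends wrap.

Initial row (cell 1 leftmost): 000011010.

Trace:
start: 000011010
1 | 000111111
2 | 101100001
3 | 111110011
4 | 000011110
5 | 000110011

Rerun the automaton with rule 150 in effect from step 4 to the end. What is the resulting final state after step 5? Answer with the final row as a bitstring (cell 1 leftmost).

(re-executing steps 4..5 under rule 150; state before step 4: 111110011)
4 | 111101101
5 | 111000000

111000000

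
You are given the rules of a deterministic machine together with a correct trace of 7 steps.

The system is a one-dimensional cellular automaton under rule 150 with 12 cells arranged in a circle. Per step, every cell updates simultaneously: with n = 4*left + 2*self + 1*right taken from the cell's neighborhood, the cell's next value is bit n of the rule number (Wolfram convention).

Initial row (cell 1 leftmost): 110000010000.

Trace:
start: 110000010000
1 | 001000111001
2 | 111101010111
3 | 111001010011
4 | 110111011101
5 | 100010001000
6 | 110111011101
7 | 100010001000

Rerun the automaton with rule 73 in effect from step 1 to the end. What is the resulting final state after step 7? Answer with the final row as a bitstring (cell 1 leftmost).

110100010110

(re-executing steps 1..7 under rule 73; state before step 1: 110000010000)
1 | 110111000110
2 | 110101010110
3 | 110000000110
4 | 110111110110
5 | 110100010110
6 | 110001000110
7 | 110100010110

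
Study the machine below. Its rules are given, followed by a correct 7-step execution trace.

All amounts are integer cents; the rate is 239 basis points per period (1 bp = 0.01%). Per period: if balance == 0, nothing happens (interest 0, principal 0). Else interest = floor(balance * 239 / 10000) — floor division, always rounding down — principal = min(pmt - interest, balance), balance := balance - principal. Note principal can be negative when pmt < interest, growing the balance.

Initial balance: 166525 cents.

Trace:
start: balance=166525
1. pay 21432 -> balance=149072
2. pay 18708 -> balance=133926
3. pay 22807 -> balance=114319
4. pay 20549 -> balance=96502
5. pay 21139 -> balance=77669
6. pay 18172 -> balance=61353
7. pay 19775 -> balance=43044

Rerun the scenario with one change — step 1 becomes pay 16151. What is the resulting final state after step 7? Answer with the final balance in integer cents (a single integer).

49130

(re-executing from step 1 with the substitution; state before step 1: balance=166525)
1. pay 16151 -> balance=154353
2. pay 18708 -> balance=139334
3. pay 22807 -> balance=119857
4. pay 20549 -> balance=102172
5. pay 21139 -> balance=83474
6. pay 18172 -> balance=67297
7. pay 19775 -> balance=49130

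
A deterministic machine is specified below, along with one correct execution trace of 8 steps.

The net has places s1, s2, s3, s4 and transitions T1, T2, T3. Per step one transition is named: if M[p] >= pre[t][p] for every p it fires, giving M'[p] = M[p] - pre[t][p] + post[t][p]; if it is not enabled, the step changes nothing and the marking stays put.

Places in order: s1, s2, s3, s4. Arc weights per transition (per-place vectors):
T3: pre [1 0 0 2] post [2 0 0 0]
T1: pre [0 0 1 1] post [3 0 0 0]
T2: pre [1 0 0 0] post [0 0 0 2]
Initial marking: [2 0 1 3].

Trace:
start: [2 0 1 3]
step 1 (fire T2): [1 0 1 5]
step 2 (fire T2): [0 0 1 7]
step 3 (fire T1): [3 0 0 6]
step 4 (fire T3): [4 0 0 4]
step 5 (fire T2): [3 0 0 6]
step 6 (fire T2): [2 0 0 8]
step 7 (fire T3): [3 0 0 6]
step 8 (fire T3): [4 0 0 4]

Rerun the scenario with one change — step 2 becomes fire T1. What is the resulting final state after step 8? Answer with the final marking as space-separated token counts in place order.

5 0 0 2

(re-executing from step 2 with the substitution; state before step 2: [1 0 1 5])
step 2 (fire T1): [4 0 0 4]
step 3 (fire T1): [4 0 0 4]
step 4 (fire T3): [5 0 0 2]
step 5 (fire T2): [4 0 0 4]
step 6 (fire T2): [3 0 0 6]
step 7 (fire T3): [4 0 0 4]
step 8 (fire T3): [5 0 0 2]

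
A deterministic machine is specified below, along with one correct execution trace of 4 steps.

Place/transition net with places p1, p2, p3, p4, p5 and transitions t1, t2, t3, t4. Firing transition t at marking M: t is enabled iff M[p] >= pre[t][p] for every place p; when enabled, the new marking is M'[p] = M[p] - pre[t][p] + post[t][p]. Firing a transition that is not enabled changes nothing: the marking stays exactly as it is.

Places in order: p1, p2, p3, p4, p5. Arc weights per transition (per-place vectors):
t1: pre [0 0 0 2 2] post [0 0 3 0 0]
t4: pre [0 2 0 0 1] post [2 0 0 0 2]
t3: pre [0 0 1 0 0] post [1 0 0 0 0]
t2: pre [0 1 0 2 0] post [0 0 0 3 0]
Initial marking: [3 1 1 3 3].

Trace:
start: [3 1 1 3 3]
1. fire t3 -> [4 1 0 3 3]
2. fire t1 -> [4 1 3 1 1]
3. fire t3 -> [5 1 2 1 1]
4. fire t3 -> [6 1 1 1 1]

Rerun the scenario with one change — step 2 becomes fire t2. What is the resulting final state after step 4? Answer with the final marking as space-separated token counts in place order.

4 0 0 4 3

(re-executing from step 2 with the substitution; state before step 2: [4 1 0 3 3])
2. fire t2 -> [4 0 0 4 3]
3. fire t3 -> [4 0 0 4 3]
4. fire t3 -> [4 0 0 4 3]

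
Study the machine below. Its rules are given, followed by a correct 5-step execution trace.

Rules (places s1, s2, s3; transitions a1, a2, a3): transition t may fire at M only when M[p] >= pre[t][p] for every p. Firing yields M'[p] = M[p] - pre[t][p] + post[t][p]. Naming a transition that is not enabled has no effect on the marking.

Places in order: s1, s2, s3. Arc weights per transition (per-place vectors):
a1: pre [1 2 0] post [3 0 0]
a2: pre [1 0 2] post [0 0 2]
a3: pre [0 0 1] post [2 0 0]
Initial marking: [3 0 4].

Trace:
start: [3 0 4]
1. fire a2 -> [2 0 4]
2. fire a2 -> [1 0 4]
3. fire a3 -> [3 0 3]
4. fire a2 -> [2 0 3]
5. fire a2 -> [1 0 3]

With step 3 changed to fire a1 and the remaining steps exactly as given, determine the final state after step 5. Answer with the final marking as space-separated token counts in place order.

(re-executing from step 3 with the substitution; state before step 3: [1 0 4])
3. fire a1 -> [1 0 4]
4. fire a2 -> [0 0 4]
5. fire a2 -> [0 0 4]

0 0 4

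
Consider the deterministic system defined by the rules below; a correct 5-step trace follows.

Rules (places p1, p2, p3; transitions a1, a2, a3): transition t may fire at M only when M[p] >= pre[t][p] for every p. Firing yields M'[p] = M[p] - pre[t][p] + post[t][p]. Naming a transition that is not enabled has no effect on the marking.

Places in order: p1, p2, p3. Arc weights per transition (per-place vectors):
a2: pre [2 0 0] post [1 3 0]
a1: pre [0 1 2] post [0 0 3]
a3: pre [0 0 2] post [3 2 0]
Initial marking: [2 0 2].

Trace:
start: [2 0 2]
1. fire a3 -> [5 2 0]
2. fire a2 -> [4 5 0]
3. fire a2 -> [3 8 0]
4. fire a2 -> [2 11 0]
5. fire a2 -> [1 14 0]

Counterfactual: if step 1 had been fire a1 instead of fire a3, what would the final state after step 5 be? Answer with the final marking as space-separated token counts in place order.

1 3 2

(re-executing from step 1 with the substitution; state before step 1: [2 0 2])
1. fire a1 -> [2 0 2]
2. fire a2 -> [1 3 2]
3. fire a2 -> [1 3 2]
4. fire a2 -> [1 3 2]
5. fire a2 -> [1 3 2]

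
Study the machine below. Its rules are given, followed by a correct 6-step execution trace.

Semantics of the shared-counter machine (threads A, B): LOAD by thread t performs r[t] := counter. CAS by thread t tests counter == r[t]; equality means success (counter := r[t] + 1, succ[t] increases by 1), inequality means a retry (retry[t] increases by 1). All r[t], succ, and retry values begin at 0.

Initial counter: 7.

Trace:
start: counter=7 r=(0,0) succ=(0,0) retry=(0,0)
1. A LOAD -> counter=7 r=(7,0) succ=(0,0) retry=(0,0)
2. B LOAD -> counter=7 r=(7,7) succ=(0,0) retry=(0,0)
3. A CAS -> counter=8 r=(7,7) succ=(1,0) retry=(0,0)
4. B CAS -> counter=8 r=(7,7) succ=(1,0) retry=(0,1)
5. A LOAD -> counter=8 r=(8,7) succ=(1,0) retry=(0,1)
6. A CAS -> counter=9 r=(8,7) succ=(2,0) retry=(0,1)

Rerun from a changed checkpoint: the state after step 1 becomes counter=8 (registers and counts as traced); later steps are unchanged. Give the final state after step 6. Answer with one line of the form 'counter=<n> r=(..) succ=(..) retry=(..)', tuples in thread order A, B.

state after step 1 := counter=8 r=(7,0) succ=(0,0) retry=(0,0)
2. B LOAD -> counter=8 r=(7,8) succ=(0,0) retry=(0,0)
3. A CAS -> counter=8 r=(7,8) succ=(0,0) retry=(1,0)
4. B CAS -> counter=9 r=(7,8) succ=(0,1) retry=(1,0)
5. A LOAD -> counter=9 r=(9,8) succ=(0,1) retry=(1,0)
6. A CAS -> counter=10 r=(9,8) succ=(1,1) retry=(1,0)

counter=10 r=(9,8) succ=(1,1) retry=(1,0)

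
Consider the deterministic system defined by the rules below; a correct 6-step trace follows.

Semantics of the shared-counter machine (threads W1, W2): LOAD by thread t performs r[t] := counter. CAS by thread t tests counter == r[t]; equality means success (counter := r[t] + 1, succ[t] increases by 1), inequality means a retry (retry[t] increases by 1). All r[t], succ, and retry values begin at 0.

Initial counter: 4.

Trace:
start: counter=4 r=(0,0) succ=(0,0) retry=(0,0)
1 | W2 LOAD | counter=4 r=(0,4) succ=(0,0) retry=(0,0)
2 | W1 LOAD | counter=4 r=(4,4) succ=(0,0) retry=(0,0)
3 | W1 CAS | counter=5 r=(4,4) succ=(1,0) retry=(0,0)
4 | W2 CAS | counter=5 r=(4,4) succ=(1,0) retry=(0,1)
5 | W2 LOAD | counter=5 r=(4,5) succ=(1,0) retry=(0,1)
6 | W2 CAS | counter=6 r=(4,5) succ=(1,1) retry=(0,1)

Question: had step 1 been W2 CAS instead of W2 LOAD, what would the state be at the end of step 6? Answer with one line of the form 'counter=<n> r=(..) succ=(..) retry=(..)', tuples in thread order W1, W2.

(re-executing from step 1 with the substitution; state before step 1: counter=4 r=(0,0) succ=(0,0) retry=(0,0))
1 | W2 CAS | counter=4 r=(0,0) succ=(0,0) retry=(0,1)
2 | W1 LOAD | counter=4 r=(4,0) succ=(0,0) retry=(0,1)
3 | W1 CAS | counter=5 r=(4,0) succ=(1,0) retry=(0,1)
4 | W2 CAS | counter=5 r=(4,0) succ=(1,0) retry=(0,2)
5 | W2 LOAD | counter=5 r=(4,5) succ=(1,0) retry=(0,2)
6 | W2 CAS | counter=6 r=(4,5) succ=(1,1) retry=(0,2)

counter=6 r=(4,5) succ=(1,1) retry=(0,2)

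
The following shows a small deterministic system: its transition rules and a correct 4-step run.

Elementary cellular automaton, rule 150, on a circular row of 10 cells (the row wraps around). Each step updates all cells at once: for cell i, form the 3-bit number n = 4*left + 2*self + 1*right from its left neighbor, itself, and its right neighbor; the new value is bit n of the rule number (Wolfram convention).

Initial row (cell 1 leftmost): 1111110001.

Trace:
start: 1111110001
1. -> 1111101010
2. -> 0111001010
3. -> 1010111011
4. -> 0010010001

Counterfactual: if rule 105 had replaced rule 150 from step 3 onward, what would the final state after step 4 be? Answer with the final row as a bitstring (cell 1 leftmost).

(re-executing steps 3..4 under rule 105; state before step 3: 0111001010)
3. -> 0101000100
4. -> 0010010001

0010010001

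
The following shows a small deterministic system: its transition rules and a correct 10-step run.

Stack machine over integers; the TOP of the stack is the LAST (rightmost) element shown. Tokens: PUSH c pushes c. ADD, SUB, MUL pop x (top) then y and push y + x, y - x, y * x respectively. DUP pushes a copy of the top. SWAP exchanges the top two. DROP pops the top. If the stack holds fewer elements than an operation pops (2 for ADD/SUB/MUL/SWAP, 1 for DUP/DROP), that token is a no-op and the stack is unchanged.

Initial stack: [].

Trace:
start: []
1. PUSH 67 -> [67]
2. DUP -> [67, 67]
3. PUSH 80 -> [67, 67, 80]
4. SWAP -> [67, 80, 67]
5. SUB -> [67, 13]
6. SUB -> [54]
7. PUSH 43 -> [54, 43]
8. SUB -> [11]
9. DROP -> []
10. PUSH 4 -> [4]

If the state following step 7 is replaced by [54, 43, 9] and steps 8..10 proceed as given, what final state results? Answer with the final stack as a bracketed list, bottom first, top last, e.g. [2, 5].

state after step 7 := [54, 43, 9]
8. SUB -> [54, 34]
9. DROP -> [54]
10. PUSH 4 -> [54, 4]

[54, 4]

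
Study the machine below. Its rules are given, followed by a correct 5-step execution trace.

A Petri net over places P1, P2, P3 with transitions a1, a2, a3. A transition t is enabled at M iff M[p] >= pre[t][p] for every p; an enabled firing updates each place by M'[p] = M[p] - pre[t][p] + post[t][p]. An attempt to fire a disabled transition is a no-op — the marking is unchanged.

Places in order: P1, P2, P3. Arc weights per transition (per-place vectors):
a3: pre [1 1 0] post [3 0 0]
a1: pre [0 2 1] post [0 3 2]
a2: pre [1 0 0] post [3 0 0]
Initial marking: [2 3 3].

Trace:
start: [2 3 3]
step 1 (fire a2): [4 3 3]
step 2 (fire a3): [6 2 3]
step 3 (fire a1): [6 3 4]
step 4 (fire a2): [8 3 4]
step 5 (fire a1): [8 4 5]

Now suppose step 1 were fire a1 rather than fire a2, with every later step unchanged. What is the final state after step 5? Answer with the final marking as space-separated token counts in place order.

(re-executing from step 1 with the substitution; state before step 1: [2 3 3])
step 1 (fire a1): [2 4 4]
step 2 (fire a3): [4 3 4]
step 3 (fire a1): [4 4 5]
step 4 (fire a2): [6 4 5]
step 5 (fire a1): [6 5 6]

6 5 6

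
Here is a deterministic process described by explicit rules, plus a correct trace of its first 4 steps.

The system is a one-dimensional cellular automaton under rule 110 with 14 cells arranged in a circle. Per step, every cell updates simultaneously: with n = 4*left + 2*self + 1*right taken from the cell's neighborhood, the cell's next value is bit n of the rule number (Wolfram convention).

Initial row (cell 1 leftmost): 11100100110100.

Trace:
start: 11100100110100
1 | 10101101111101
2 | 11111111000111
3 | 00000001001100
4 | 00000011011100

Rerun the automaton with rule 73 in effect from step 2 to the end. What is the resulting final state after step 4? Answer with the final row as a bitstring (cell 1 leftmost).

(re-executing steps 2..4 under rule 73; state before step 2: 10101101111101)
2 | 10001101000101
3 | 10101100010001
4 | 10001101000101

10001101000101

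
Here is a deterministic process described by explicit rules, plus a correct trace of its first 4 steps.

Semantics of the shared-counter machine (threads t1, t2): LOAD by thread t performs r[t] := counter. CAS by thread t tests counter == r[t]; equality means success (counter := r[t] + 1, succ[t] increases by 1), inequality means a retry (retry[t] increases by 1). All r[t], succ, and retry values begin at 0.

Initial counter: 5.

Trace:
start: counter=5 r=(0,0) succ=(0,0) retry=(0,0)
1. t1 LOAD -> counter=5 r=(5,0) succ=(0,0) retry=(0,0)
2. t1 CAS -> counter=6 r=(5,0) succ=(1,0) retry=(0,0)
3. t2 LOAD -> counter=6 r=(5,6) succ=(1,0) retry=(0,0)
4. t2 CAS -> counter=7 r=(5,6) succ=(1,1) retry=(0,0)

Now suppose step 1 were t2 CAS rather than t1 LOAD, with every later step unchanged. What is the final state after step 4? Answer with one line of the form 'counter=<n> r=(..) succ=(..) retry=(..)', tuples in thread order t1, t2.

counter=6 r=(0,5) succ=(0,1) retry=(1,1)

(re-executing from step 1 with the substitution; state before step 1: counter=5 r=(0,0) succ=(0,0) retry=(0,0))
1. t2 CAS -> counter=5 r=(0,0) succ=(0,0) retry=(0,1)
2. t1 CAS -> counter=5 r=(0,0) succ=(0,0) retry=(1,1)
3. t2 LOAD -> counter=5 r=(0,5) succ=(0,0) retry=(1,1)
4. t2 CAS -> counter=6 r=(0,5) succ=(0,1) retry=(1,1)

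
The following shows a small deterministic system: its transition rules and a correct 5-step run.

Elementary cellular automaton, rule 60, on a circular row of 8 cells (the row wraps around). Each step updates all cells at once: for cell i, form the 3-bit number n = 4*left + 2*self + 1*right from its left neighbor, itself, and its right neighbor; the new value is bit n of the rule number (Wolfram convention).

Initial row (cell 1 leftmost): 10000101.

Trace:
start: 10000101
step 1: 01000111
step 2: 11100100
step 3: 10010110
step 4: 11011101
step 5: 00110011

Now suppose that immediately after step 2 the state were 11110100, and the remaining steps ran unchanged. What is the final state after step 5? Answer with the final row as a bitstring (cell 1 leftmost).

state after step 2 := 11110100
step 3: 10001110
step 4: 11001001
step 5: 00101101

00101101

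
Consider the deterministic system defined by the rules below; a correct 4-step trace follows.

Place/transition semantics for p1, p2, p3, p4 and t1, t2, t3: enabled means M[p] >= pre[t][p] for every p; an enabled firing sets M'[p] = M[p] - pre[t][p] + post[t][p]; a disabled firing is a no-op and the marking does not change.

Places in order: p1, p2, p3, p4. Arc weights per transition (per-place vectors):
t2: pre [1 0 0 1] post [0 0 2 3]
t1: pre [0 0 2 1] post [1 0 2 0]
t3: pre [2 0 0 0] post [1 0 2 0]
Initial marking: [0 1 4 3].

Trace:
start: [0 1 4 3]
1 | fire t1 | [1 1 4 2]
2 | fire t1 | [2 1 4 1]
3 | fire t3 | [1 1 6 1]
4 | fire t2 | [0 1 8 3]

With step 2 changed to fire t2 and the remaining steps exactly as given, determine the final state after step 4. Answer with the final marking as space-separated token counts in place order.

0 1 6 4

(re-executing from step 2 with the substitution; state before step 2: [1 1 4 2])
2 | fire t2 | [0 1 6 4]
3 | fire t3 | [0 1 6 4]
4 | fire t2 | [0 1 6 4]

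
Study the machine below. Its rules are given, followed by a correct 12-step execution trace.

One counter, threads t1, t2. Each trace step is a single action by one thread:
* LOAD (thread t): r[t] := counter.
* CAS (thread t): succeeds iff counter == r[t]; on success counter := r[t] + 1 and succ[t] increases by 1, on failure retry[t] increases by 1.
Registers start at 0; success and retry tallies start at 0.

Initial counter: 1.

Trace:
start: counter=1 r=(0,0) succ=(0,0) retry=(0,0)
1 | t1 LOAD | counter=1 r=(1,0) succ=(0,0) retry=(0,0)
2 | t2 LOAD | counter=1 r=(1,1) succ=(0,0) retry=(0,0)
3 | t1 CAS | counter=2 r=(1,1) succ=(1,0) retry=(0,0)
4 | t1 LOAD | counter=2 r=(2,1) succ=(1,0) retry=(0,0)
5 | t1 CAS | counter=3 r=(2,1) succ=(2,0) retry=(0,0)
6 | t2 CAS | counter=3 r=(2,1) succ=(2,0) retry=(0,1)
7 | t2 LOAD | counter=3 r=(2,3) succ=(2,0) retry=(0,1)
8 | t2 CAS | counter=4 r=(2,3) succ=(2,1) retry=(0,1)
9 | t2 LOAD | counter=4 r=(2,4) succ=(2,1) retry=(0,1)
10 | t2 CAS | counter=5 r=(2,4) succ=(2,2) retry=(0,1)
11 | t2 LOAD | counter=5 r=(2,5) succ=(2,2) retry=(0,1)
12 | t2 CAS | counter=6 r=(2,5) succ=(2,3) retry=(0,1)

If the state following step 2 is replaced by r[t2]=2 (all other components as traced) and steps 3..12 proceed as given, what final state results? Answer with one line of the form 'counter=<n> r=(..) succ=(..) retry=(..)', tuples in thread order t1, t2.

state after step 2 := counter=1 r=(1,2) succ=(0,0) retry=(0,0)
3 | t1 CAS | counter=2 r=(1,2) succ=(1,0) retry=(0,0)
4 | t1 LOAD | counter=2 r=(2,2) succ=(1,0) retry=(0,0)
5 | t1 CAS | counter=3 r=(2,2) succ=(2,0) retry=(0,0)
6 | t2 CAS | counter=3 r=(2,2) succ=(2,0) retry=(0,1)
7 | t2 LOAD | counter=3 r=(2,3) succ=(2,0) retry=(0,1)
8 | t2 CAS | counter=4 r=(2,3) succ=(2,1) retry=(0,1)
9 | t2 LOAD | counter=4 r=(2,4) succ=(2,1) retry=(0,1)
10 | t2 CAS | counter=5 r=(2,4) succ=(2,2) retry=(0,1)
11 | t2 LOAD | counter=5 r=(2,5) succ=(2,2) retry=(0,1)
12 | t2 CAS | counter=6 r=(2,5) succ=(2,3) retry=(0,1)

counter=6 r=(2,5) succ=(2,3) retry=(0,1)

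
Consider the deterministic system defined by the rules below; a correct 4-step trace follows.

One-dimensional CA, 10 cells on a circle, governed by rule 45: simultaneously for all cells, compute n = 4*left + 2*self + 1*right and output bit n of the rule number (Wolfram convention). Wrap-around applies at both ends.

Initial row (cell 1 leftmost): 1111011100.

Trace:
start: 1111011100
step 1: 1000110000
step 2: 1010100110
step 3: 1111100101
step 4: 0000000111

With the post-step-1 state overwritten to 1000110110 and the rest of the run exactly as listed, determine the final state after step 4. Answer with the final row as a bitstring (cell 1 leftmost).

1100000110

state after step 1 := 1000110110
step 2: 1010101101
step 3: 0111111011
step 4: 1100000110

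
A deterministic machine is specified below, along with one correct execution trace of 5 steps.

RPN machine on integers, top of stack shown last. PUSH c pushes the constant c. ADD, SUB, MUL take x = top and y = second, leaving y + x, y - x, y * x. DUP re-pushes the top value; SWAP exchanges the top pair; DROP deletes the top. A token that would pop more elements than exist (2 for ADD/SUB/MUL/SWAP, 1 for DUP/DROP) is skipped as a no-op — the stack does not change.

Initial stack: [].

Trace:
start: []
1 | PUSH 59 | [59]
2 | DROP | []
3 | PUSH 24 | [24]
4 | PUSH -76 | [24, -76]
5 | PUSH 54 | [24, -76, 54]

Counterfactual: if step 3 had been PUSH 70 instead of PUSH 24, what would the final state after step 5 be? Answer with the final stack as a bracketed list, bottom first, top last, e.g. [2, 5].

(re-executing from step 3 with the substitution; state before step 3: [])
3 | PUSH 70 | [70]
4 | PUSH -76 | [70, -76]
5 | PUSH 54 | [70, -76, 54]

[70, -76, 54]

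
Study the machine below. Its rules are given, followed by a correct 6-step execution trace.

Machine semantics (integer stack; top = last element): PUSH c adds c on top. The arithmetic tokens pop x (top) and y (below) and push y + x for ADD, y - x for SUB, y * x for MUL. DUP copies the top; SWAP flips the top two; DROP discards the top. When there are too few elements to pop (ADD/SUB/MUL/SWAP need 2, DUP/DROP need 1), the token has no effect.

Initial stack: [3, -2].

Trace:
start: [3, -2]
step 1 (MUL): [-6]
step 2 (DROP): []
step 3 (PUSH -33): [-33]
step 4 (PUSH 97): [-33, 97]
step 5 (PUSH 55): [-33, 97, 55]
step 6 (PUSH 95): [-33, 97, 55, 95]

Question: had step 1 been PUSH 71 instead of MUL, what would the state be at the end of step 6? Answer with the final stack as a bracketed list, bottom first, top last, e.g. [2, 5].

[3, -2, -33, 97, 55, 95]

(re-executing from step 1 with the substitution; state before step 1: [3, -2])
step 1 (PUSH 71): [3, -2, 71]
step 2 (DROP): [3, -2]
step 3 (PUSH -33): [3, -2, -33]
step 4 (PUSH 97): [3, -2, -33, 97]
step 5 (PUSH 55): [3, -2, -33, 97, 55]
step 6 (PUSH 95): [3, -2, -33, 97, 55, 95]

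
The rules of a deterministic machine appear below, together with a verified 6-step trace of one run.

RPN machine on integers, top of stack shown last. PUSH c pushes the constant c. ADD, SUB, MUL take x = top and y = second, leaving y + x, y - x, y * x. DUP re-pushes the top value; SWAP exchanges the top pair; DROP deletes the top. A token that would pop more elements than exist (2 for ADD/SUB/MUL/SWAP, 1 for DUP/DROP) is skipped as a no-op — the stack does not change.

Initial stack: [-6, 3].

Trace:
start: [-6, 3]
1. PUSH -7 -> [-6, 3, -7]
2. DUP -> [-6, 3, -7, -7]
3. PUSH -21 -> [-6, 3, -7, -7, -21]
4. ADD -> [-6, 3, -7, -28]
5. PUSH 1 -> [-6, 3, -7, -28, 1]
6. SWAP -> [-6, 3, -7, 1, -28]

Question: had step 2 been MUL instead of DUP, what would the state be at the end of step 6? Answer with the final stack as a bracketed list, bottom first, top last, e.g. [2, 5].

(re-executing from step 2 with the substitution; state before step 2: [-6, 3, -7])
2. MUL -> [-6, -21]
3. PUSH -21 -> [-6, -21, -21]
4. ADD -> [-6, -42]
5. PUSH 1 -> [-6, -42, 1]
6. SWAP -> [-6, 1, -42]

[-6, 1, -42]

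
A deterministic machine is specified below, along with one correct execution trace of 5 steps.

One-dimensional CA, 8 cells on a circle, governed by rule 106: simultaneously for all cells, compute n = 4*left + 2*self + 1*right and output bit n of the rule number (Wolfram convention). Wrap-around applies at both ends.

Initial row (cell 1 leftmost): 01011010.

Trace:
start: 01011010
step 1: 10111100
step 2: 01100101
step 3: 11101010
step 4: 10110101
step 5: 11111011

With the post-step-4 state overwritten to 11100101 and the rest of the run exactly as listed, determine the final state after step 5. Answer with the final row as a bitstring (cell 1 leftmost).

00101011

state after step 4 := 11100101
step 5: 00101011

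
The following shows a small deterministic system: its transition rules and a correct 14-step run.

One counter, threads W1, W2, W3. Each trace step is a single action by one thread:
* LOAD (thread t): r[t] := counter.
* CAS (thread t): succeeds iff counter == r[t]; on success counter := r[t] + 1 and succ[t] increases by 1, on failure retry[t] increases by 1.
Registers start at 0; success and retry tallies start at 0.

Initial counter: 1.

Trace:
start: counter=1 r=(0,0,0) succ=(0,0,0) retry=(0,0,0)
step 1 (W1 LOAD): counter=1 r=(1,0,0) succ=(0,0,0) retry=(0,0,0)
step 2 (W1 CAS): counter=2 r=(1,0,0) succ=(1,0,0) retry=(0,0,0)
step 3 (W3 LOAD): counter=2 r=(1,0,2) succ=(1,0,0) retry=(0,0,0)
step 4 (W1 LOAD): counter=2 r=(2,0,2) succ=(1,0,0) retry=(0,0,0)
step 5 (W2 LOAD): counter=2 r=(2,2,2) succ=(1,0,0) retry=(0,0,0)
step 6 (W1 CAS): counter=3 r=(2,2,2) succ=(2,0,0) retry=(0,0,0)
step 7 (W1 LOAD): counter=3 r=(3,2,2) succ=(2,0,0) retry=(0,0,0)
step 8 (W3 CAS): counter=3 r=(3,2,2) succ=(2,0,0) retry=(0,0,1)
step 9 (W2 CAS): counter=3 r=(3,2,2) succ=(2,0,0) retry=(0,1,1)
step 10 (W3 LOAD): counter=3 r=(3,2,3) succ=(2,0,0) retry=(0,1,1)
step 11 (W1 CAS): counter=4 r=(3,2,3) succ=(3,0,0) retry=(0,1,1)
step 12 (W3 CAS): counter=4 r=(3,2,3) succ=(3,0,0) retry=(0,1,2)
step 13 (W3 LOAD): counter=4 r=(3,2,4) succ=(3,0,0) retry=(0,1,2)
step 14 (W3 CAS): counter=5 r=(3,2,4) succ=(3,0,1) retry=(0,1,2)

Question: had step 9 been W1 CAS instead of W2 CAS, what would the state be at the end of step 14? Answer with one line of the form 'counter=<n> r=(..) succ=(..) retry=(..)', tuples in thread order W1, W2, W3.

(re-executing from step 9 with the substitution; state before step 9: counter=3 r=(3,2,2) succ=(2,0,0) retry=(0,0,1))
step 9 (W1 CAS): counter=4 r=(3,2,2) succ=(3,0,0) retry=(0,0,1)
step 10 (W3 LOAD): counter=4 r=(3,2,4) succ=(3,0,0) retry=(0,0,1)
step 11 (W1 CAS): counter=4 r=(3,2,4) succ=(3,0,0) retry=(1,0,1)
step 12 (W3 CAS): counter=5 r=(3,2,4) succ=(3,0,1) retry=(1,0,1)
step 13 (W3 LOAD): counter=5 r=(3,2,5) succ=(3,0,1) retry=(1,0,1)
step 14 (W3 CAS): counter=6 r=(3,2,5) succ=(3,0,2) retry=(1,0,1)

counter=6 r=(3,2,5) succ=(3,0,2) retry=(1,0,1)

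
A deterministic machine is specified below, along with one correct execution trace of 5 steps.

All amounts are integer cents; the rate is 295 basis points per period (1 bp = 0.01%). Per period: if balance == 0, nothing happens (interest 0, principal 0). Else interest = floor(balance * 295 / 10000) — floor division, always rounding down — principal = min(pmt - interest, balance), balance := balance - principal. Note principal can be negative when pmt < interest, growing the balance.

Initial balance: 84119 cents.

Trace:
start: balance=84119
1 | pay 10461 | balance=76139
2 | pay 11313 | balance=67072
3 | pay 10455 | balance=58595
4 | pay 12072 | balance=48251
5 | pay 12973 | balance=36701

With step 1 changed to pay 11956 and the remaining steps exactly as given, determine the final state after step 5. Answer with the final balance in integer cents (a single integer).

35021

(re-executing from step 1 with the substitution; state before step 1: balance=84119)
1 | pay 11956 | balance=74644
2 | pay 11313 | balance=65532
3 | pay 10455 | balance=57010
4 | pay 12072 | balance=46619
5 | pay 12973 | balance=35021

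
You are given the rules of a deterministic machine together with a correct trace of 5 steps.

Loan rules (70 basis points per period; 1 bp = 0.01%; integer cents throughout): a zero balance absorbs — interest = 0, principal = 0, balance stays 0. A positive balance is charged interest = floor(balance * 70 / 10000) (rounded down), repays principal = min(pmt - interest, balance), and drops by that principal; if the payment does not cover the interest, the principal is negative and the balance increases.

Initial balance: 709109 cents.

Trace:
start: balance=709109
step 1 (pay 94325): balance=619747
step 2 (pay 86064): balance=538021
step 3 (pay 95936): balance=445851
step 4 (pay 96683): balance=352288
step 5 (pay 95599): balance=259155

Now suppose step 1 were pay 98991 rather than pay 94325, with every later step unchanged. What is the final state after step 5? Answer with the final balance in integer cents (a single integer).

(re-executing from step 1 with the substitution; state before step 1: balance=709109)
step 1 (pay 98991): balance=615081
step 2 (pay 86064): balance=533322
step 3 (pay 95936): balance=441119
step 4 (pay 96683): balance=347523
step 5 (pay 95599): balance=254356

254356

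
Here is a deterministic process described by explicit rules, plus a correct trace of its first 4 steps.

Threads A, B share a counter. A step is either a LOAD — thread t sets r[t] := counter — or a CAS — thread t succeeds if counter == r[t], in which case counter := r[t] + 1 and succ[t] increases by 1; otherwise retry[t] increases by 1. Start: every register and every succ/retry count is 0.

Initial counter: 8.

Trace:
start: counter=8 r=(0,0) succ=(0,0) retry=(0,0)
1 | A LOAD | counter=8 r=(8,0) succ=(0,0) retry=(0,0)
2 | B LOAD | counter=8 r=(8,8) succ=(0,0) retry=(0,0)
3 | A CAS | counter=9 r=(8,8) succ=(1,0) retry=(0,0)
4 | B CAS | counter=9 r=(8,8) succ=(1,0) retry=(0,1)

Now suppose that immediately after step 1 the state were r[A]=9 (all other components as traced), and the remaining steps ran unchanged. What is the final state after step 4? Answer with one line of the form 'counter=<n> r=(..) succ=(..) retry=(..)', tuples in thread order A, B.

counter=9 r=(9,8) succ=(0,1) retry=(1,0)

state after step 1 := counter=8 r=(9,0) succ=(0,0) retry=(0,0)
2 | B LOAD | counter=8 r=(9,8) succ=(0,0) retry=(0,0)
3 | A CAS | counter=8 r=(9,8) succ=(0,0) retry=(1,0)
4 | B CAS | counter=9 r=(9,8) succ=(0,1) retry=(1,0)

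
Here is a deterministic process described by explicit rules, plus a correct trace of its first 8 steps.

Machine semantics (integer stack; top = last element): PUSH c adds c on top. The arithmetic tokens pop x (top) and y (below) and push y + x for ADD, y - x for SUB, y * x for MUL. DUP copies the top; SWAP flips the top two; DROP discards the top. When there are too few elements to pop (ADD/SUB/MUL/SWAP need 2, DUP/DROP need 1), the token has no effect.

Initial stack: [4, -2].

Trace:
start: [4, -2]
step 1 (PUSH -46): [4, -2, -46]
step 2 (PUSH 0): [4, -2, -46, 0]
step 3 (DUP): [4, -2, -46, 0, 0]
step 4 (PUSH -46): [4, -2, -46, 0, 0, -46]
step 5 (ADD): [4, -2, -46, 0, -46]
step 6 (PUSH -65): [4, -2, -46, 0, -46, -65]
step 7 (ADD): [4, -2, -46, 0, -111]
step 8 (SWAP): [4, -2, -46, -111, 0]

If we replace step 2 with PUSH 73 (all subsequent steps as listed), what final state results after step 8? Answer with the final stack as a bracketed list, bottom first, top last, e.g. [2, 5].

(re-executing from step 2 with the substitution; state before step 2: [4, -2, -46])
step 2 (PUSH 73): [4, -2, -46, 73]
step 3 (DUP): [4, -2, -46, 73, 73]
step 4 (PUSH -46): [4, -2, -46, 73, 73, -46]
step 5 (ADD): [4, -2, -46, 73, 27]
step 6 (PUSH -65): [4, -2, -46, 73, 27, -65]
step 7 (ADD): [4, -2, -46, 73, -38]
step 8 (SWAP): [4, -2, -46, -38, 73]

[4, -2, -46, -38, 73]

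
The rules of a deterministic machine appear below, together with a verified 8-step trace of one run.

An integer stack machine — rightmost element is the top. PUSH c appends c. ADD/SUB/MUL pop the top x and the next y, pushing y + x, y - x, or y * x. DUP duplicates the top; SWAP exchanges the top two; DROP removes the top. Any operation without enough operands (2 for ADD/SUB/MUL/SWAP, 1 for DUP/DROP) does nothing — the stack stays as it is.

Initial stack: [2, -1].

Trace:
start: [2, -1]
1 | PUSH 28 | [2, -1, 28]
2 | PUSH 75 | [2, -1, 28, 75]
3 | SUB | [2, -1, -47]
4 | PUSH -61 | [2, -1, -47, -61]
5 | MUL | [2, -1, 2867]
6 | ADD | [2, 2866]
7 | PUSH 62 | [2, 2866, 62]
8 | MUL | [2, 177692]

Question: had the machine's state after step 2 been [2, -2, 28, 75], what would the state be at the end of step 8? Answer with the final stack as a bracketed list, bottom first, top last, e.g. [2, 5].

[2, 177630]

state after step 2 := [2, -2, 28, 75]
3 | SUB | [2, -2, -47]
4 | PUSH -61 | [2, -2, -47, -61]
5 | MUL | [2, -2, 2867]
6 | ADD | [2, 2865]
7 | PUSH 62 | [2, 2865, 62]
8 | MUL | [2, 177630]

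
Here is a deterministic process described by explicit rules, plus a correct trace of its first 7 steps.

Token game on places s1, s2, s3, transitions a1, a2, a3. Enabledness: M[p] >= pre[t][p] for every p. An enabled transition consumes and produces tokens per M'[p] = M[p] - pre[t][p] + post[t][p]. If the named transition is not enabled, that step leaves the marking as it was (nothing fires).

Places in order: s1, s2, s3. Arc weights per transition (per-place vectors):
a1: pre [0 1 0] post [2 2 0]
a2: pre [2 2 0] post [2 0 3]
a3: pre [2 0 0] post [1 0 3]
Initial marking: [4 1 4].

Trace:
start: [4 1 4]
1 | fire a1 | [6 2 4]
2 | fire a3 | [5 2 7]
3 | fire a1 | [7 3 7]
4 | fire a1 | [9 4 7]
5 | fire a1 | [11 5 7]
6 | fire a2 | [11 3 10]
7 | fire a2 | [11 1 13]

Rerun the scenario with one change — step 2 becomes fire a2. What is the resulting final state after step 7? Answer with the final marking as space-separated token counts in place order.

6 0 7

(re-executing from step 2 with the substitution; state before step 2: [6 2 4])
2 | fire a2 | [6 0 7]
3 | fire a1 | [6 0 7]
4 | fire a1 | [6 0 7]
5 | fire a1 | [6 0 7]
6 | fire a2 | [6 0 7]
7 | fire a2 | [6 0 7]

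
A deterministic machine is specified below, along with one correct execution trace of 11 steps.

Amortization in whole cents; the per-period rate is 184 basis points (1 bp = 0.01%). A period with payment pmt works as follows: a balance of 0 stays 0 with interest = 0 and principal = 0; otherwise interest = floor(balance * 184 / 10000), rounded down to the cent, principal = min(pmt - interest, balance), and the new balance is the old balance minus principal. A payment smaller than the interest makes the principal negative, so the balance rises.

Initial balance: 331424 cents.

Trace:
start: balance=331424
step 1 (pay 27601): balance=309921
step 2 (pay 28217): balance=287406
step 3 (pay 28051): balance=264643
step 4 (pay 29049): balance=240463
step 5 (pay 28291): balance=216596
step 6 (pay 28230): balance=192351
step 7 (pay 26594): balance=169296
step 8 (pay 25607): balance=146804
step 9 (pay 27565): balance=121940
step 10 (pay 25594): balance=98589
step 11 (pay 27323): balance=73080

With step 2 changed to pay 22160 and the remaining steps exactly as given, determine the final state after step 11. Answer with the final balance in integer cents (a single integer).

80216

(re-executing from step 2 with the substitution; state before step 2: balance=309921)
step 2 (pay 22160): balance=293463
step 3 (pay 28051): balance=270811
step 4 (pay 29049): balance=246744
step 5 (pay 28291): balance=222993
step 6 (pay 28230): balance=198866
step 7 (pay 26594): balance=175931
step 8 (pay 25607): balance=153561
step 9 (pay 27565): balance=128821
step 10 (pay 25594): balance=105597
step 11 (pay 27323): balance=80216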